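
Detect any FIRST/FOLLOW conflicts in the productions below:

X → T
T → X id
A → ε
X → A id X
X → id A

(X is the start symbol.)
No FIRST/FOLLOW conflicts.

Nullable non-terminals: A.
A has a nullable alternative but only one production, so nothing to check.

T, X have no nullable alternative, so no FIRST/FOLLOW check is needed there.

No FIRST/FOLLOW conflicts found.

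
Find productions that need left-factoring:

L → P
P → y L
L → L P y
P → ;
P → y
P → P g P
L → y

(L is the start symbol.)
Left-factoring is needed when two productions for the same non-terminal
share a common prefix on the right-hand side.

Productions for L:
  L → P
  L → L P y
  L → y
Productions for P:
  P → y L
  P → ;
  P → y
  P → P g P

Found common prefix 'y' in productions for P

Answer: Yes, P has productions with common prefix 'y'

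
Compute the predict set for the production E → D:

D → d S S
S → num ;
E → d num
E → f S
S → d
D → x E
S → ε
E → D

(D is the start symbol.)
{ 'd', 'x' }

PREDICT(E → D) = (FIRST(RHS) \ {ε}) ∪ (FOLLOW(E) if ε ∈ FIRST(RHS), i.e. RHS ⇒* ε)
FIRST(D) = { 'd', 'x' }
FIRST(D) = { 'd', 'x' }
ε ∉ FIRST(D), so FOLLOW(E) is not added.
PREDICT(E → D) = { 'd', 'x' }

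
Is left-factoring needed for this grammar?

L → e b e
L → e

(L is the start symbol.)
Yes, L has productions with common prefix 'e'

Left-factoring is needed when two productions for the same non-terminal
share a common prefix on the right-hand side.

Productions for L:
  L → e b e
  L → e

Found common prefix 'e' in productions for L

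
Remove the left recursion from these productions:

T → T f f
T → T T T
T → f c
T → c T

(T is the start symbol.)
T → f c T'
T → c T T'
T' → f f T'
T' → T T T'
T' → ε

T is directly left-recursive. The standard transformation for
  A → A α₁ | ... | A α_m | β₁ | ... | β_n
is
  A  → β₁ A' | ... | β_n A'
  A' → α₁ A' | ... | α_m A' | ε

T → f c becomes T → f c T'
T → c T becomes T → c T T'
T → T f f becomes T' → f f T'
T → T T T becomes T' → T T T'
Add T' → ε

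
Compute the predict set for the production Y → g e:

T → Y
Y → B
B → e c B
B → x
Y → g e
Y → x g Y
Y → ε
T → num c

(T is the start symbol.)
PREDICT(Y → g e) = (FIRST(RHS) \ {ε}) ∪ (FOLLOW(Y) if ε ∈ FIRST(RHS), i.e. RHS ⇒* ε)
FIRST(g e) = { 'g' }
ε ∉ FIRST(g e), so FOLLOW(Y) is not added.
PREDICT(Y → g e) = { 'g' }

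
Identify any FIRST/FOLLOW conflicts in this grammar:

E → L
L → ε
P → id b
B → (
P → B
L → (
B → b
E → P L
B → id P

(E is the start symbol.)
No FIRST/FOLLOW conflicts.

Nullable non-terminals: E, L.
FIRST sets used below: FIRST(L) = { '(', ε }, FIRST(P) = { '(', 'b', 'id' }

E: nullable alternative(s) E → L; FOLLOW(E) = { $ }
  E → L: FIRST \ {ε} = { '(' } — this is the only nullable alternative, skip
  E → P L: FIRST \ {ε} = { '(', 'b', 'id' } — disjoint from FOLLOW(E)

L: nullable alternative(s) L → ε; FOLLOW(L) = { $ }
  L → ε: FIRST \ {ε} = { } — this is the only nullable alternative, skip
  L → (: FIRST \ {ε} = { '(' } — disjoint from FOLLOW(L)

B, P have no nullable alternative, so no FIRST/FOLLOW check is needed there.

No FIRST/FOLLOW conflicts found.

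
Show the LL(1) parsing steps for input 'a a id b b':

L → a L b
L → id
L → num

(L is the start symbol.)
LL(1) parsing maintains a stack (initially the start symbol over $) and the input. At each step: if the stack top is a terminal, match it against the current input token; if it is a non-terminal N, replace it with the RHS of M[N, lookahead] (the unique production whose predict set contains the lookahead).

Stack is shown with the top on the left.

Stack      Input         Action
-------------------------------
L $        a a id b b $  output L → a L b
a L b $    a a id b b $  match 'a'
L b $      a id b b $    output L → a L b
a L b b $  a id b b $    match 'a'
L b b $    id b b $      output L → id
id b b $   id b b $      match 'id'
b b $      b b $         match 'b'
b $        b $           match 'b'
$          $             accept

The string is accepted.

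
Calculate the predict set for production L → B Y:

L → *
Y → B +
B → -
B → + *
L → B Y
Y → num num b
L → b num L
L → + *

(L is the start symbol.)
PREDICT(L → B Y) = (FIRST(RHS) \ {ε}) ∪ (FOLLOW(L) if ε ∈ FIRST(RHS), i.e. RHS ⇒* ε)
FIRST(B) = { '+', '-' }
FIRST(B Y) = { '+', '-' }
ε ∉ FIRST(B Y), so FOLLOW(L) is not added.
PREDICT(L → B Y) = { '+', '-' }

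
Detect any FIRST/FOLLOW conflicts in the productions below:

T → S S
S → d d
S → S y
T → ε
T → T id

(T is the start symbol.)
A FIRST/FOLLOW conflict occurs when a non-terminal N has a nullable alternative N → β (β ⇒* ε) and another alternative N → α with FIRST(α) ∩ FOLLOW(N) ≠ ∅: on such a lookahead the parser cannot decide between expanding α and letting N vanish via β.

Nullable non-terminals: T.
FIRST sets used below: FIRST(S) = { 'd' }, FIRST(T) = { 'd', 'id', ε }

T: nullable alternative(s) T → ε; FOLLOW(T) = { $, 'id' }
  T → S S: FIRST \ {ε} = { 'd' } — disjoint from FOLLOW(T)
  T → ε: FIRST \ {ε} = { } — this is the only nullable alternative, skip
  T → T id: FIRST \ {ε} = { 'd', 'id' } — overlaps FOLLOW(T) on { 'id' }: CONFLICT

S has no nullable alternative, so no FIRST/FOLLOW check is needed there.

So the grammar has 1 FIRST/FOLLOW conflict (marked CONFLICT above).

Answer: Yes. T → T id with FOLLOW(T) on { 'id' }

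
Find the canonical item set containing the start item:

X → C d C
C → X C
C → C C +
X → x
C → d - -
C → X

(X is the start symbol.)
First, augment the grammar with X' → X
I₀ = CLOSURE({ [X' → . X] }):
  [X' → . X] has the dot before X: add [X → . C d C], [X → . x]
  [X → . C d C] has the dot before C: add [C → . X C], [C → . C C +], [C → . d - -], [C → . X]
No further items can be added.

I₀ = { [C → . C C +], [C → . X C], [C → . X], [C → . d - -], [X → . C d C], [X → . x], [X' → . X] }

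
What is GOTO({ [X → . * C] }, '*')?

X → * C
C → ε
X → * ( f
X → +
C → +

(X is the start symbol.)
{ [C → . +], [C → .], [X → * . C] }

GOTO(I, '*') = CLOSURE({ [A → αX.β] : [A → α.Xβ] ∈ I, X = '*' })

Items with dot before '*', with the dot advanced:
  [X → . * C] → [X → * . C]
Closure of the advanced items:
  [X → * . C] has the dot before C: add [C → .], [C → . +]

GOTO = { [C → . +], [C → .], [X → * . C] }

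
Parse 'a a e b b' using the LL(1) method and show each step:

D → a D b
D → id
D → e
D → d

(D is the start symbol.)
Stack is shown with the top on the left.

Stack      Input        Action
------------------------------
D $        a a e b b $  output D → a D b
a D b $    a a e b b $  match 'a'
D b $      a e b b $    output D → a D b
a D b b $  a e b b $    match 'a'
D b b $    e b b $      output D → e
e b b $    e b b $      match 'e'
b b $      b b $        match 'b'
b $        b $          match 'b'
$          $            accept

The string is accepted.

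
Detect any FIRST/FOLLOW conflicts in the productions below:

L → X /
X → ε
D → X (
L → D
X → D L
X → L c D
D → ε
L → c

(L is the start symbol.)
A FIRST/FOLLOW conflict occurs when a non-terminal N has a nullable alternative N → β (β ⇒* ε) and another alternative N → α with FIRST(α) ∩ FOLLOW(N) ≠ ∅: on such a lookahead the parser cannot decide between expanding α and letting N vanish via β.

Nullable non-terminals: D, L, X.
FIRST sets used below: FIRST(X) = { '(', '/', 'c', ε }, FIRST(D) = { '(', '/', 'c', ε }, FIRST(L) = { '(', '/', 'c', ε }

D: nullable alternative(s) D → ε; FOLLOW(D) = { $, '(', '/', 'c' }
  D → X (: FIRST \ {ε} = { '(', '/', 'c' } — overlaps FOLLOW(D) on { '(', '/', 'c' }: CONFLICT
  D → ε: FIRST \ {ε} = { } — this is the only nullable alternative, skip

L: nullable alternative(s) L → D; FOLLOW(L) = { $, '(', '/', 'c' }
  L → X /: FIRST \ {ε} = { '(', '/', 'c' } — overlaps FOLLOW(L) on { '(', '/', 'c' }: CONFLICT
  L → D: FIRST \ {ε} = { '(', '/', 'c' } — this is the only nullable alternative, skip
  L → c: FIRST \ {ε} = { 'c' } — overlaps FOLLOW(L) on { 'c' }: CONFLICT

X: nullable alternative(s) X → ε, X → D L; FOLLOW(X) = { '(', '/' }
  X → ε: FIRST \ {ε} = { } — disjoint from FOLLOW(X)
  X → D L: FIRST \ {ε} = { '(', '/', 'c' } — overlaps FOLLOW(X) on { '(', '/' }: CONFLICT
  X → L c D: FIRST \ {ε} = { '(', '/', 'c' } — overlaps FOLLOW(X) on { '(', '/' }: CONFLICT

So the grammar has 5 FIRST/FOLLOW conflicts (marked CONFLICT above).

Answer: Yes. L → X '/' with FOLLOW(L) on { '(', '/', 'c' }; L → c with FOLLOW(L) on { 'c' }; X → D L with FOLLOW(X) on { '(', '/' }; X → L c D with FOLLOW(X) on { '(', '/' }; D → X '(' with FOLLOW(D) on { '(', '/', 'c' }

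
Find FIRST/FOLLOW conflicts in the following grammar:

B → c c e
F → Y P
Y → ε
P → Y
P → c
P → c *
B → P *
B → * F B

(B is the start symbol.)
Yes. P → c with FOLLOW(P) on { 'c' }; P → c '*' with FOLLOW(P) on { 'c' }

Nullable non-terminals: F, P, Y.
FIRST sets used below: FIRST(Y) = { ε }
F has a nullable alternative but only one production, so nothing to check.

P: nullable alternative(s) P → Y; FOLLOW(P) = { '*', 'c' }
  P → Y: FIRST \ {ε} = { } — this is the only nullable alternative, skip
  P → c: FIRST \ {ε} = { 'c' } — overlaps FOLLOW(P) on { 'c' }: CONFLICT
  P → c *: FIRST \ {ε} = { 'c' } — overlaps FOLLOW(P) on { 'c' }: CONFLICT
Y has a nullable alternative but only one production, so nothing to check.

B has no nullable alternative, so no FIRST/FOLLOW check is needed there.

So the grammar has 2 FIRST/FOLLOW conflicts (marked CONFLICT above).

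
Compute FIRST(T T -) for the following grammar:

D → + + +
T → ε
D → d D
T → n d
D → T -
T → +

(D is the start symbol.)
FIRST sets of the non-terminals involved (from the grammar, by fixed-point iteration):
  FIRST(T) = { '+', 'n', ε }

To compute FIRST(T T -), process the symbols left to right:
Symbol T is a non-terminal. Add FIRST(T) \ {ε} = { '+', 'n' }
T is nullable (ε ∈ FIRST(T)), continue to the next symbol.
Symbol T is a non-terminal. Add FIRST(T) \ {ε} = { '+', 'n' }
T is nullable (ε ∈ FIRST(T)), continue to the next symbol.
Symbol - is a terminal. Add '-' and stop.
FIRST(T T -) = { '+', '-', 'n' }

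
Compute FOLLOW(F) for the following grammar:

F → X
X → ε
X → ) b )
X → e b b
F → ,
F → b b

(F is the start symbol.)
{ $ }

To compute FOLLOW(F), find every occurrence of F on a right-hand side N → α F β: add FIRST(β) \ {ε}, and if β is empty or nullable also add FOLLOW(N). Iterate to a fixed point.

F is the start symbol, so $ ∈ FOLLOW(F).
F does not occur on any right-hand side.

Taking the union: FOLLOW(F) = { $ }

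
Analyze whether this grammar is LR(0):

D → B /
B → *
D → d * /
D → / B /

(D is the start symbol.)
A grammar is LR(0) if no state in the canonical LR(0) collection has:
  - both a shift item (dot before a terminal) and a complete item (shift-reduce conflict), or
  - two or more complete items (reduce-reduce conflict; the accept item [D' → D .] counts as a complete item here).

Augment with D' → D and build the canonical LR(0) collection (I0 = CLOSURE({[D' → . D]}), then GOTO on every symbol after a dot until no new states appear). It has 11 states:
  I0: { [B → . *], [D → . / B /], [D → . B /], [D → . d * /], [D' → . D] }  — shift
  I1: { [B → * .] }  — reduce
  I2: { [B → . *], [D → / . B /] }  — shift
  I3: { [D → B . /] }  — shift
  I4: { [D' → D .] }  — accept
  I5: { [D → d . * /] }  — shift
  I6: { [D → d * . /] }  — shift
  I7: { [D → d * / .] }  — reduce
  I8: { [D → B / .] }  — reduce
  I9: { [D → / B . /] }  — shift
  I10: { [D → / B / .] }  — reduce

Every state is either a pure shift/goto state or contains exactly one complete item and nothing to shift — no conflicts. The grammar is LR(0).

Answer: Yes, the grammar is LR(0)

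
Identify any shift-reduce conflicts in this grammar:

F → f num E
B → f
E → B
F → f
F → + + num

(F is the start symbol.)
Augment with F' → F and build the canonical LR(0) collection (I0 = CLOSURE({[F' → . F]}), then GOTO on every symbol after a dot until no new states appear). It has 10 states:
  I0: { [F → . + + num], [F → . f num E], [F → . f], [F' → . F] }  — shift
  I1: { [F → + . + num] }  — shift
  I2: { [F' → F .] }  — accept
  I3: { [F → f . num E], [F → f .] }  — shift, reduce
  I4: { [B → . f], [E → . B], [F → f num . E] }  — shift
  I5: { [E → B .] }  — reduce
  I6: { [F → f num E .] }  — reduce
  I7: { [B → f .] }  — reduce
  I8: { [F → + + . num] }  — shift
  I9: { [F → + + num .] }  — reduce

I3 contains reduce item [F → f .] and shift item [F → f . num E] — shift-reduce conflict.

Answer: Yes — I3: [F → f .] vs [F → f . num E]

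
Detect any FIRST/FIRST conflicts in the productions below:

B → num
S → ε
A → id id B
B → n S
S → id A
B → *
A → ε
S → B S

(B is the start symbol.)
No FIRST/FIRST conflicts.

FIRST sets of the non-terminals at (or reachable through a nullable prefix from) the front of some alternative:
  FIRST(B) = { '*', 'n', 'num' }

Productions for B:
  B → num: FIRST = { 'num' }
  B → n S: FIRST = { 'n' }
  B → *: FIRST = { '*' }
Productions for S:
  S → ε: FIRST = { ε }
  S → id A: FIRST = { 'id' }
  S → B S: FIRST = { '*', 'n', 'num' }
Productions for A:
  A → id id B: FIRST = { 'id' }
  A → ε: FIRST = { ε }

All alternatives of each non-terminal have pairwise disjoint FIRST sets.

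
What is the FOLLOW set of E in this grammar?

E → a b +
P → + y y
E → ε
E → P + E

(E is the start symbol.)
E is the start symbol, so $ ∈ FOLLOW(E).
In E → P + E: E is at the end; this adds FOLLOW(E) to itself — nothing new

Taking the union: FOLLOW(E) = { $ }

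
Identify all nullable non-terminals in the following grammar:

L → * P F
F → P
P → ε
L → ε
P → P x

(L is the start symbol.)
{ 'F', 'L', 'P' }

ε-productions: P → ε, L → ε
So P, L are immediately nullable.
F → P: every symbol on the right is nullable, so F is nullable too.
Every non-terminal is now nullable.
Nullable = { 'F', 'L', 'P' }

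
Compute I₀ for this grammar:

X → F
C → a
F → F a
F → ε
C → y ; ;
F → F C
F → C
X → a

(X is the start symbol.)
{ [C → . a], [C → . y ; ;], [F → . C], [F → . F C], [F → . F a], [F → .], [X → . F], [X → . a], [X' → . X] }

First, augment the grammar with X' → X
I₀ = CLOSURE({ [X' → . X] }):
  [X' → . X] has the dot before X: add [X → . F], [X → . a]
  [X → . F] has the dot before F: add [F → . F a], [F → .], [F → . F C], [F → . C]
  [F → . C] has the dot before C: add [C → . a], [C → . y ; ;]
No further items can be added.

I₀ = { [C → . a], [C → . y ; ;], [F → . C], [F → . F C], [F → . F a], [F → .], [X → . F], [X → . a], [X' → . X] }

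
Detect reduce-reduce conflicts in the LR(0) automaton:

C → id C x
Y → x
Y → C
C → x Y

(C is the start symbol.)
A reduce-reduce conflict occurs when an LR(0) state has two complete items [A → α .] and [B → β .] — both call for a reduction, and with no lookahead the parser cannot choose between them.

Augment with C' → C and build the canonical LR(0) collection (I0 = CLOSURE({[C' → . C]}), then GOTO on every symbol after a dot until no new states appear). It has 9 states:
  I0: { [C → . id C x], [C → . x Y], [C' → . C] }  — shift
  I1: { [C' → C .] }  — accept
  I2: { [C → . id C x], [C → . x Y], [C → id . C x] }  — shift
  I3: { [C → . id C x], [C → . x Y], [C → x . Y], [Y → . C], [Y → . x] }  — shift
  I4: { [Y → C .] }  — reduce
  I5: { [C → x Y .] }  — reduce
  I6: { [C → . id C x], [C → . x Y], [C → x . Y], [Y → . C], [Y → . x], [Y → x .] }  — shift, reduce
  I7: { [C → id C . x] }  — shift
  I8: { [C → id C x .] }  — reduce

No state contains more than one complete item.

Answer: No reduce-reduce conflicts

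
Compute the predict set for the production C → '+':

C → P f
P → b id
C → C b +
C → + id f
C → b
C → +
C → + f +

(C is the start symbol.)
PREDICT(C → '+') = (FIRST(RHS) \ {ε}) ∪ (FOLLOW(C) if ε ∈ FIRST(RHS), i.e. RHS ⇒* ε)
FIRST('+') = { '+' }
ε ∉ FIRST('+'), so FOLLOW(C) is not added.
PREDICT(C → '+') = { '+' }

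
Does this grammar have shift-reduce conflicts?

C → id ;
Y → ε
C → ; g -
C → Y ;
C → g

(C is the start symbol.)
A shift-reduce conflict occurs when an LR(0) state has both:
  - a complete (reduce) item [A → α .] (dot at the end), and
  - a shift item [B → β . c γ] (dot before a terminal).

Augment with C' → C and build the canonical LR(0) collection (I0 = CLOSURE({[C' → . C]}), then GOTO on every symbol after a dot until no new states appear). It has 10 states:
  I0: { [C → . ; g -], [C → . Y ;], [C → . g], [C → . id ;], [C' → . C], [Y → .] }  — shift, reduce
  I1: { [C → ; . g -] }  — shift
  I2: { [C' → C .] }  — accept
  I3: { [C → Y . ;] }  — shift
  I4: { [C → g .] }  — reduce
  I5: { [C → id . ;] }  — shift
  I6: { [C → id ; .] }  — reduce
  I7: { [C → Y ; .] }  — reduce
  I8: { [C → ; g . -] }  — shift
  I9: { [C → ; g - .] }  — reduce

I0 contains reduce item [Y → .] and shift items [C → . ; g -], [C → . g], [C → . id ;] — shift-reduce conflict.

Answer: Yes — I0: [Y → .] vs [C → . ; g -]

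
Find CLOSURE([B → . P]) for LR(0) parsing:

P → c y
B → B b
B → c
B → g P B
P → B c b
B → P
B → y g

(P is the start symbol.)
Start with: [B → . P]
  [B → . P] has the dot before P: add [P → . c y], [P → . B c b]
  [P → . B c b] has the dot before B: add [B → . B b], [B → . c], [B → . g P B], [B → . y g]
No further items can be added.

CLOSURE = { [B → . B b], [B → . P], [B → . c], [B → . g P B], [B → . y g], [P → . B c b], [P → . c y] }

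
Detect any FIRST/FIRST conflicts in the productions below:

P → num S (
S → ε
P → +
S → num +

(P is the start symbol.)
Productions for P:
  P → num S (: FIRST = { 'num' }
  P → +: FIRST = { '+' }
Productions for S:
  S → ε: FIRST = { ε }
  S → num +: FIRST = { 'num' }

All alternatives of each non-terminal have pairwise disjoint FIRST sets.

Answer: No FIRST/FIRST conflicts.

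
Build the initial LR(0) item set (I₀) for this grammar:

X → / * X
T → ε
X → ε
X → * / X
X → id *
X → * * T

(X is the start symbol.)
{ [X → . * * T], [X → . * / X], [X → . / * X], [X → . id *], [X → .], [X' → . X] }

First, augment the grammar with X' → X
I₀ = CLOSURE({ [X' → . X] }):
  [X' → . X] has the dot before X: add [X → . / * X], [X → .], [X → . * / X], [X → . id *], [X → . * * T]
No further items can be added.

I₀ = { [X → . * * T], [X → . * / X], [X → . / * X], [X → . id *], [X → .], [X' → . X] }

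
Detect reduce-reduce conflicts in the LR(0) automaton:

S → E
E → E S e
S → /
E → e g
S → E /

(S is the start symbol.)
Yes — I6: [S → / .] vs [S → E / .]

A reduce-reduce conflict occurs when an LR(0) state has two complete items [A → α .] and [B → β .] — both call for a reduction, and with no lookahead the parser cannot choose between them.

Augment with S' → S and build the canonical LR(0) collection (I0 = CLOSURE({[S' → . S]}), then GOTO on every symbol after a dot until no new states appear). It has 9 states:
  I0: { [E → . E S e], [E → . e g], [S → . /], [S → . E /], [S → . E], [S' → . S] }  — shift
  I1: { [S → / .] }  — reduce
  I2: { [E → . E S e], [E → . e g], [E → E . S e], [S → . /], [S → . E /], [S → . E], [S → E . /], [S → E .] }  — shift, reduce
  I3: { [S' → S .] }  — accept
  I4: { [E → e . g] }  — shift
  I5: { [E → e g .] }  — reduce
  I6: { [S → / .], [S → E / .] }  — 2 reduces
  I7: { [E → E S . e] }  — shift
  I8: { [E → E S e .] }  — reduce

I6 contains complete items [S → / .], [S → E / .] — reduce-reduce conflict.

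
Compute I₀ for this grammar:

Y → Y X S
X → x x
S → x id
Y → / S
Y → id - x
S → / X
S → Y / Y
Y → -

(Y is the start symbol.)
First, augment the grammar with Y' → Y
I₀ = CLOSURE({ [Y' → . Y] }):
  [Y' → . Y] has the dot before Y: add [Y → . Y X S], [Y → . / S], [Y → . id - x], [Y → . -]
No further items can be added.

I₀ = { [Y → . -], [Y → . / S], [Y → . Y X S], [Y → . id - x], [Y' → . Y] }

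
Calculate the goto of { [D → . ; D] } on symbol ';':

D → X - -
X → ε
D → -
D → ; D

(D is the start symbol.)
{ [D → . -], [D → . ; D], [D → . X - -], [D → ; . D], [X → .] }

GOTO(I, ';') = CLOSURE({ [A → αX.β] : [A → α.Xβ] ∈ I, X = ';' })

Items with dot before ';', with the dot advanced:
  [D → . ; D] → [D → ; . D]
Closure of the advanced items:
  [D → ; . D] has the dot before D: add [D → . X - -], [D → . -], [D → . ; D]
  [D → . X - -] has the dot before X: add [X → .]

GOTO = { [D → . -], [D → . ; D], [D → . X - -], [D → ; . D], [X → .] }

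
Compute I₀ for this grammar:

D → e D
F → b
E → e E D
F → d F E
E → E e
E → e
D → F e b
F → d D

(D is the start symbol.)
First, augment the grammar with D' → D
I₀ = CLOSURE({ [D' → . D] }):
  [D' → . D] has the dot before D: add [D → . e D], [D → . F e b]
  [D → . F e b] has the dot before F: add [F → . b], [F → . d F E], [F → . d D]
No further items can be added.

I₀ = { [D → . F e b], [D → . e D], [D' → . D], [F → . b], [F → . d D], [F → . d F E] }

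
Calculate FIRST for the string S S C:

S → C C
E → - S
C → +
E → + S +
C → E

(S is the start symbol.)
{ '+', '-' }

FIRST sets of the non-terminals involved (from the grammar, by fixed-point iteration):
  FIRST(S) = { '+', '-' }

To compute FIRST(S S C), process the symbols left to right:
Symbol S is a non-terminal. Add FIRST(S) \ {ε} = { '+', '-' }
S is not nullable (ε ∉ FIRST(S)), so stop here.
FIRST(S S C) = { '+', '-' }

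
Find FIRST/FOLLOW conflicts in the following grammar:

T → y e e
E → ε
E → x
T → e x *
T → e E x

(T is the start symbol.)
Yes. E → x with FOLLOW(E) on { 'x' }

A FIRST/FOLLOW conflict occurs when a non-terminal N has a nullable alternative N → β (β ⇒* ε) and another alternative N → α with FIRST(α) ∩ FOLLOW(N) ≠ ∅: on such a lookahead the parser cannot decide between expanding α and letting N vanish via β.

Nullable non-terminals: E.

E: nullable alternative(s) E → ε; FOLLOW(E) = { 'x' }
  E → ε: FIRST \ {ε} = { } — this is the only nullable alternative, skip
  E → x: FIRST \ {ε} = { 'x' } — overlaps FOLLOW(E) on { 'x' }: CONFLICT

T has no nullable alternative, so no FIRST/FOLLOW check is needed there.

So the grammar has 1 FIRST/FOLLOW conflict (marked CONFLICT above).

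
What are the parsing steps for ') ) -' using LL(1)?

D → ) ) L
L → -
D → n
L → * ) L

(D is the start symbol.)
Stack is shown with the top on the left.

Stack    Input    Action
------------------------
D $      ) ) - $  output D → ) ) L
) ) L $  ) ) - $  match ')'
) L $    ) - $    match ')'
L $      - $      output L → -
- $      - $      match '-'
$        $        accept

The string is accepted.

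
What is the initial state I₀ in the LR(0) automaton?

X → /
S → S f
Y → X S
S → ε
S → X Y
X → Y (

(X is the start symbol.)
{ [X → . /], [X → . Y (], [X' → . X], [Y → . X S] }

First, augment the grammar with X' → X
I₀ = CLOSURE({ [X' → . X] }):
  [X' → . X] has the dot before X: add [X → . /], [X → . Y (]
  [X → . Y (] has the dot before Y: add [Y → . X S]
No further items can be added.

I₀ = { [X → . /], [X → . Y (], [X' → . X], [Y → . X S] }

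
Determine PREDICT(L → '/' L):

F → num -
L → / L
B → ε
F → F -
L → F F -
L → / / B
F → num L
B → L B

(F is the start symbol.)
{ '/' }

PREDICT(L → '/' L) = (FIRST(RHS) \ {ε}) ∪ (FOLLOW(L) if ε ∈ FIRST(RHS), i.e. RHS ⇒* ε)
FIRST('/' L) = { '/' }
ε ∉ FIRST('/' L), so FOLLOW(L) is not added.
PREDICT(L → '/' L) = { '/' }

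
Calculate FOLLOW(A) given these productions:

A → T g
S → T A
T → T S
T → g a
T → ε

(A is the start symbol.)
{ $, 'g' }

To compute FOLLOW(A), find every occurrence of A on a right-hand side N → α A β: add FIRST(β) \ {ε}, and if β is empty or nullable also add FOLLOW(N). Iterate to a fixed point.

A is the start symbol, so $ ∈ FOLLOW(A).
In S → T A: A is at the end, add FOLLOW(S)

The FOLLOW sets referred to above (computed the same way, to a fixed point):
  FOLLOW(S) = { 'g' }

Taking the union: FOLLOW(A) = { $, 'g' }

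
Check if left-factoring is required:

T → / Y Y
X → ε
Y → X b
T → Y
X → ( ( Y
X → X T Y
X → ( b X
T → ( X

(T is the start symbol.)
Left-factoring is needed when two productions for the same non-terminal
share a common prefix on the right-hand side.

Productions for T:
  T → / Y Y
  T → Y
  T → ( X
Productions for X:
  X → ε
  X → ( ( Y
  X → X T Y
  X → ( b X

Found common prefix '(' in productions for X

Answer: Yes, X has productions with common prefix '('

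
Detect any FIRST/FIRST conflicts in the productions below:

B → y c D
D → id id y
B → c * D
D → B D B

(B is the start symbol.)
A FIRST/FIRST conflict occurs when two productions N → α and N → β for the same non-terminal have FIRST(α) ∩ FIRST(β) ≠ ∅ (with ε ∈ FIRST of a nullable right-hand side, so two nullable alternatives also conflict).

FIRST sets of the non-terminals at (or reachable through a nullable prefix from) the front of some alternative:
  FIRST(B) = { 'c', 'y' }

Productions for B:
  B → y c D: FIRST = { 'y' }
  B → c * D: FIRST = { 'c' }
Productions for D:
  D → id id y: FIRST = { 'id' }
  D → B D B: FIRST = { 'c', 'y' }

All alternatives of each non-terminal have pairwise disjoint FIRST sets.

Answer: No FIRST/FIRST conflicts.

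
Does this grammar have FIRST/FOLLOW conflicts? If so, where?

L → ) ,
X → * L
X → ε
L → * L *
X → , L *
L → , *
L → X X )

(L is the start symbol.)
Nullable non-terminals: X.

X: nullable alternative(s) X → ε; FOLLOW(X) = { ')', '*', ',' }
  X → * L: FIRST \ {ε} = { '*' } — overlaps FOLLOW(X) on { '*' }: CONFLICT
  X → ε: FIRST \ {ε} = { } — this is the only nullable alternative, skip
  X → , L *: FIRST \ {ε} = { ',' } — overlaps FOLLOW(X) on { ',' }: CONFLICT

L has no nullable alternative, so no FIRST/FOLLOW check is needed there.

So the grammar has 2 FIRST/FOLLOW conflicts (marked CONFLICT above).

Answer: Yes. X → '*' L with FOLLOW(X) on { '*' }; X → ',' L '*' with FOLLOW(X) on { ',' }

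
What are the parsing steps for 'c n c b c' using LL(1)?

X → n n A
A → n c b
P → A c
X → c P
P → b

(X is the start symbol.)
LL(1) parsing maintains a stack (initially the start symbol over $) and the input. At each step: if the stack top is a terminal, match it against the current input token; if it is a non-terminal N, replace it with the RHS of M[N, lookahead] (the unique production whose predict set contains the lookahead).

Stack is shown with the top on the left.

Stack      Input        Action
------------------------------
X $        c n c b c $  output X → c P
c P $      c n c b c $  match 'c'
P $        n c b c $    output P → A c
A c $      n c b c $    output A → n c b
n c b c $  n c b c $    match 'n'
c b c $    c b c $      match 'c'
b c $      b c $        match 'b'
c $        c $          match 'c'
$          $            accept

The string is accepted.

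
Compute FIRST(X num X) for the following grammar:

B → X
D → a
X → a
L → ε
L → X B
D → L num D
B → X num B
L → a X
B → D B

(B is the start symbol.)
FIRST sets of the non-terminals involved (from the grammar, by fixed-point iteration):
  FIRST(X) = { 'a' }

To compute FIRST(X num X), process the symbols left to right:
Symbol X is a non-terminal. Add FIRST(X) \ {ε} = { 'a' }
X is not nullable (ε ∉ FIRST(X)), so stop here.
FIRST(X num X) = { 'a' }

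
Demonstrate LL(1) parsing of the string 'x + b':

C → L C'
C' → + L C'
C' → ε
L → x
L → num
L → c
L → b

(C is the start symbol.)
LL(1) parsing maintains a stack (initially the start symbol over $) and the input. At each step: if the stack top is a terminal, match it against the current input token; if it is a non-terminal N, replace it with the RHS of M[N, lookahead] (the unique production whose predict set contains the lookahead).

Stack is shown with the top on the left.

Stack     Input    Action
-------------------------
C $       x + b $  output C → L C'
L C' $    x + b $  output L → x
x C' $    x + b $  match 'x'
C' $      + b $    output C' → + L C'
+ L C' $  + b $    match '+'
L C' $    b $      output L → b
b C' $    b $      match 'b'
C' $      $        output C' → ε
$         $        accept

The string is accepted.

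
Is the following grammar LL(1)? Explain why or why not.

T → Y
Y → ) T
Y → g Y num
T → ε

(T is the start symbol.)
Relevant sets:
  FIRST(Y) = { ')', 'g' }
  FOLLOW(T) = { $, 'num' }

For T:
  PREDICT(T → Y) = { ')', 'g' }
  PREDICT(T → ε) = { $, 'num' }
For Y:
  PREDICT(Y → ')' T) = { ')' }
  PREDICT(Y → g Y num) = { 'g' }

All predict sets are disjoint. The grammar IS LL(1).

Answer: Yes, the grammar is LL(1).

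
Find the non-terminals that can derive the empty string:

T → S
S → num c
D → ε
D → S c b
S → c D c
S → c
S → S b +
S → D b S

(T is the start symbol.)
{ 'D' }

A non-terminal is nullable if it can derive ε (the empty string): either it has an ε-production, or it has a production whose right-hand side consists entirely of nullable non-terminals.

ε-productions: D → ε
So D is immediately nullable.
No further non-terminal can be added: every production for the remaining non-terminals contains a terminal or a non-nullable non-terminal.
Nullable = { 'D' }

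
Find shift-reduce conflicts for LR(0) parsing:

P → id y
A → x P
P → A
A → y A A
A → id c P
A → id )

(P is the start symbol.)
A shift-reduce conflict occurs when an LR(0) state has both:
  - a complete (reduce) item [A → α .] (dot at the end), and
  - a shift item [B → β . c γ] (dot before a terminal).

Augment with P' → P and build the canonical LR(0) collection (I0 = CLOSURE({[P' → . P]}), then GOTO on every symbol after a dot until no new states appear). It has 14 states:
  I0: { [A → . id )], [A → . id c P], [A → . x P], [A → . y A A], [P → . A], [P → . id y], [P' → . P] }  — shift
  I1: { [P → A .] }  — reduce
  I2: { [P' → P .] }  — accept
  I3: { [A → id . )], [A → id . c P], [P → id . y] }  — shift
  I4: { [A → . id )], [A → . id c P], [A → . x P], [A → . y A A], [A → x . P], [P → . A], [P → . id y] }  — shift
  I5: { [A → . id )], [A → . id c P], [A → . x P], [A → . y A A], [A → y . A A] }  — shift
  I6: { [A → . id )], [A → . id c P], [A → . x P], [A → . y A A], [A → y A . A] }  — shift
  I7: { [A → id . )], [A → id . c P] }  — shift
  I8: { [A → id ) .] }  — reduce
  I9: { [A → . id )], [A → . id c P], [A → . x P], [A → . y A A], [A → id c . P], [P → . A], [P → . id y] }  — shift
  I10: { [A → id c P .] }  — reduce
  I11: { [A → y A A .] }  — reduce
  I12: { [A → x P .] }  — reduce
  I13: { [P → id y .] }  — reduce

No state contains both a complete item and a shift item.

Answer: No shift-reduce conflicts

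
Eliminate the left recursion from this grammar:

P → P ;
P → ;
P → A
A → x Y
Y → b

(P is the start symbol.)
P → ; P'
P → A P'
P' → ; P'
P' → ε
A → x Y
Y → b

P is directly left-recursive. The standard transformation for
  A → A α₁ | ... | A α_m | β₁ | ... | β_n
is
  A  → β₁ A' | ... | β_n A'
  A' → α₁ A' | ... | α_m A' | ε

P → ; becomes P → ; P'
P → A becomes P → A P'
P → P ; becomes P' → ; P'
Add P' → ε

Productions for other non-terminals are unchanged:
  A → x Y
  Y → b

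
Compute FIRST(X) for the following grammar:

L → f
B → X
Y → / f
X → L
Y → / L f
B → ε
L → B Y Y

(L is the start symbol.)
{ '/', 'f' }

FIRST sets of the other non-terminals involved (by the same procedure, iterated to a fixed point):
  FIRST(L) = { '/', 'f' }

From X → L:
  - L is a non-terminal: add FIRST(L) \ {ε} = { '/', 'f' }
    L is not nullable, so stop

Collecting: FIRST(X) = { '/', 'f' }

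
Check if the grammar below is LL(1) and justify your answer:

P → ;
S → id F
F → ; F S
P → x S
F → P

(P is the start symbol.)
A grammar is LL(1) if for each non-terminal N with multiple productions, the predict sets of those productions are pairwise disjoint, where PREDICT(N → α) = (FIRST(α) \ {ε}) ∪ (FOLLOW(N) if α ⇒* ε).

Relevant sets:
  FIRST(P) = { ';', 'x' }

For P:
  PREDICT(P → ';') = { ';' }
  PREDICT(P → x S) = { 'x' }
For F:
  PREDICT(F → ';' F S) = { ';' }
  PREDICT(F → P) = { ';', 'x' }
S has a single production, so nothing to check there.

Conflict found: Predict set conflict for F: { ';' }
The grammar is NOT LL(1).

Answer: No. Predict set conflict for F: { ';' }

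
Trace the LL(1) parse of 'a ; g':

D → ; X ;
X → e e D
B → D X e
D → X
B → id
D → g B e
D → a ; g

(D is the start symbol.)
Stack is shown with the top on the left.

Stack    Input    Action
------------------------
D $      a ; g $  output D → a ; g
a ; g $  a ; g $  match 'a'
; g $    ; g $    match ';'
g $      g $      match 'g'
$        $        accept

The string is accepted.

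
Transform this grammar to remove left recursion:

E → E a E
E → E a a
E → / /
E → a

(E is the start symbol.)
E is directly left-recursive. The standard transformation for
  A → A α₁ | ... | A α_m | β₁ | ... | β_n
is
  A  → β₁ A' | ... | β_n A'
  A' → α₁ A' | ... | α_m A' | ε

E → / / becomes E → / / E'
E → a becomes E → a E'
E → E a E becomes E' → a E E'
E → E a a becomes E' → a a E'
Add E' → ε

Resulting grammar:
E → / / E'
E → a E'
E' → a E E'
E' → a a E'
E' → ε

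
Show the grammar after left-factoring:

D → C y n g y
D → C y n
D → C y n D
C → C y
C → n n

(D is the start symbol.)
D → C y n D'
D' → g y
D' → ε
D' → D
C → C y
C → n n

Left-factoring transforms A → αβ₁ | αβ₂ into A → αA' and A' → β₁ | β₂
(α is the longest common prefix among the alternatives). Repeat until
no nonterminal has two alternatives with a common prefix.

Round 1: D has alternatives sharing prefix 'C y n'. Introduce D': D → C y n D'
  Add: D' → g y
  Add: D' → ε
  Add: D' → D

No remaining common prefixes — done.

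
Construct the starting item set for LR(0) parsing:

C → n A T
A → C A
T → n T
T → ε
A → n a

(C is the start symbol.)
First, augment the grammar with C' → C
I₀ = CLOSURE({ [C' → . C] }):
  [C' → . C] has the dot before C: add [C → . n A T]
No further items can be added.

I₀ = { [C → . n A T], [C' → . C] }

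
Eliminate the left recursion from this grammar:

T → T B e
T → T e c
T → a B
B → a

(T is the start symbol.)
T → a B T'
T' → B e T'
T' → e c T'
T' → ε
B → a

T is directly left-recursive. The standard transformation for
  A → A α₁ | ... | A α_m | β₁ | ... | β_n
is
  A  → β₁ A' | ... | β_n A'
  A' → α₁ A' | ... | α_m A' | ε

T → a B becomes T → a B T'
T → T B e becomes T' → B e T'
T → T e c becomes T' → e c T'
Add T' → ε

Productions for other non-terminals are unchanged:
  B → a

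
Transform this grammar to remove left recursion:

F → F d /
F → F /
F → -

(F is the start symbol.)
F is directly left-recursive. The standard transformation for
  A → A α₁ | ... | A α_m | β₁ | ... | β_n
is
  A  → β₁ A' | ... | β_n A'
  A' → α₁ A' | ... | α_m A' | ε

F → - becomes F → - F'
F → F d / becomes F' → d / F'
F → F / becomes F' → / F'
Add F' → ε

Resulting grammar:
F → - F'
F' → d / F'
F' → / F'
F' → ε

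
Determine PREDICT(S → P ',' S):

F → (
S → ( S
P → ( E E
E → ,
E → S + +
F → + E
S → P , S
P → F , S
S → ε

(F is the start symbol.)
PREDICT(S → P ',' S) = (FIRST(RHS) \ {ε}) ∪ (FOLLOW(S) if ε ∈ FIRST(RHS), i.e. RHS ⇒* ε)
FIRST(P) = { '(', '+' }
FIRST(P ',' S) = { '(', '+' }
ε ∉ FIRST(P ',' S), so FOLLOW(S) is not added.
PREDICT(S → P ',' S) = { '(', '+' }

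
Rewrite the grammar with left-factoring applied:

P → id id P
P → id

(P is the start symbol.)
P → id P'
P' → id P
P' → ε

Left-factoring transforms A → αβ₁ | αβ₂ into A → αA' and A' → β₁ | β₂
(α is the longest common prefix among the alternatives). Repeat until
no nonterminal has two alternatives with a common prefix.

Round 1: P has alternatives sharing prefix 'id'. Introduce P': P → id P'
  Add: P' → id P
  Add: P' → ε

No remaining common prefixes — done.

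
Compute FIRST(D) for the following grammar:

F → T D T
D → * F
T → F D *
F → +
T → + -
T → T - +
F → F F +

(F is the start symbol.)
From D → * F:
  - '*' is a terminal: add '*' and stop

Collecting: FIRST(D) = { '*' }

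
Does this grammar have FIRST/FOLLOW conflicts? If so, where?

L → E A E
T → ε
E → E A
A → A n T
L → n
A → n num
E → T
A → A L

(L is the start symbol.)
Yes. E → E A with FOLLOW(E) on { 'n' }

A FIRST/FOLLOW conflict occurs when a non-terminal N has a nullable alternative N → β (β ⇒* ε) and another alternative N → α with FIRST(α) ∩ FOLLOW(N) ≠ ∅: on such a lookahead the parser cannot decide between expanding α and letting N vanish via β.

Nullable non-terminals: E, T.
FIRST sets used below: FIRST(E) = { 'n', ε }, FIRST(A) = { 'n' }, FIRST(T) = { ε }

E: nullable alternative(s) E → T; FOLLOW(E) = { $, 'n' }
  E → E A: FIRST \ {ε} = { 'n' } — overlaps FOLLOW(E) on { 'n' }: CONFLICT
  E → T: FIRST \ {ε} = { } — this is the only nullable alternative, skip
T has a nullable alternative but only one production, so nothing to check.

A, L have no nullable alternative, so no FIRST/FOLLOW check is needed there.

So the grammar has 1 FIRST/FOLLOW conflict (marked CONFLICT above).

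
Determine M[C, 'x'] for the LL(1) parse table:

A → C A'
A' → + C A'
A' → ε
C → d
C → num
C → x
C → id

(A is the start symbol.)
To find M[C, 'x'], we find productions for C where 'x' is in the predict set (PREDICT(N → α) = (FIRST(α) \ {ε}) ∪ (FOLLOW(N) if α ⇒* ε)).

C → d: PREDICT = { 'd' }
C → num: PREDICT = { 'num' }
C → x: PREDICT = { 'x' }
  'x' is in predict set, so this production goes in M[C, 'x']
C → id: PREDICT = { 'id' }

M[C, 'x'] = C → x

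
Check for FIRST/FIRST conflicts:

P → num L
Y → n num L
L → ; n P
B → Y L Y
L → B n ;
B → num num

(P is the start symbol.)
No FIRST/FIRST conflicts.

FIRST sets of the non-terminals at (or reachable through a nullable prefix from) the front of some alternative:
  FIRST(B) = { 'n', 'num' }
  FIRST(Y) = { 'n' }

Productions for L:
  L → ; n P: FIRST = { ';' }
  L → B n ;: FIRST = { 'n', 'num' }
Productions for B:
  B → Y L Y: FIRST = { 'n' }
  B → num num: FIRST = { 'num' }
P, Y have only one production, so no FIRST/FIRST conflict is possible there.

All alternatives of each non-terminal have pairwise disjoint FIRST sets.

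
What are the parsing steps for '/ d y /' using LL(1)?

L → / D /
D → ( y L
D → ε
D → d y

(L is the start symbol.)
LL(1) parsing maintains a stack (initially the start symbol over $) and the input. At each step: if the stack top is a terminal, match it against the current input token; if it is a non-terminal N, replace it with the RHS of M[N, lookahead] (the unique production whose predict set contains the lookahead).

Stack is shown with the top on the left.

Stack    Input      Action
--------------------------
L $      / d y / $  output L → / D /
/ D / $  / d y / $  match '/'
D / $    d y / $    output D → d y
d y / $  d y / $    match 'd'
y / $    y / $      match 'y'
/ $      / $        match '/'
$        $          accept

The string is accepted.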